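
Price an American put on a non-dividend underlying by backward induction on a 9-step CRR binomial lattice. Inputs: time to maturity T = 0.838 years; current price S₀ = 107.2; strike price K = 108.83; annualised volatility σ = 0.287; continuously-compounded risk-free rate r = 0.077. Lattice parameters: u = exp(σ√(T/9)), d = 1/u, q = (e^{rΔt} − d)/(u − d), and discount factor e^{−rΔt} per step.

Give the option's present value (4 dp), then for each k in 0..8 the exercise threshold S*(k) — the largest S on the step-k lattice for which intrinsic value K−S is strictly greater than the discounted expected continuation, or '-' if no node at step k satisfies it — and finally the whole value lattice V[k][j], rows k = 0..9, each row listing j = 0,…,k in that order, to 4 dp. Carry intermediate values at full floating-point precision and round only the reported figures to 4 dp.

price = 9.5371
boundary = - - - 82.4317 75.5198 82.4317 89.9762 82.4317 89.9762
tree:
9.5371
13.8062 5.7151
19.4015 8.8150 2.9232
26.3983 13.1897 4.8852 1.1464
33.3102 19.0471 7.9472 2.1168 0.2634
39.6426 26.3983 12.5021 3.8383 0.5516 0.0000
45.4440 33.3102 18.8538 6.7923 1.1555 0.0000 0.0000
50.7589 39.6426 26.3983 11.6142 2.4203 0.0000 0.0000 0.0000
55.6282 45.4440 33.3102 18.8538 5.0696 0.0000 0.0000 0.0000 0.0000
60.0892 50.7589 39.6426 26.3983 10.6188 0.0000 0.0000 0.0000 0.0000 0.0000

Δt=0.09311, u=1.09152, d=0.91615, q=0.51915, disc=e^(-rΔt)=0.99286
k=9 terminal: V=max(K-S,0) → 60.0892 50.7589 39.6426 26.3983 10.6188 0.0000 0.0000 0.0000 0.0000 0.0000
k=8: j=0 S=53.2018 intr=55.6282 cont=54.8507 V=55.6282[EX]; j=1 S=63.3860 intr=45.4440 cont=44.6665 V=45.4440[EX]; j=2 S=75.5198 intr=33.3102 cont=32.5328 V=33.3102[EX]; j=3 S=89.9762 intr=18.8538 cont=18.0763 V=18.8538[EX]; j=4 S=107.2000 intr=1.6300 cont=5.0696 V=5.0696[hold]; j=5 S=127.7209 intr=0.0000 cont=0.0000 V=0.0000[hold]; j=6 S=152.1700 intr=0.0000 cont=0.0000 V=0.0000[hold]; j=7 S=181.2993 intr=0.0000 cont=0.0000 V=0.0000[hold]; j=8 S=216.0047 intr=0.0000 cont=0.0000 V=0.0000[hold]  S*(8)=89.9762
k=7: j=0 S=58.0711 intr=50.7589 cont=49.9815 V=50.7589[EX]; j=1 S=69.1874 intr=39.6426 cont=38.8651 V=39.6426[EX]; j=2 S=82.4317 intr=26.3983 cont=25.6209 V=26.3983[EX]; j=3 S=98.2112 intr=10.6188 cont=11.6142 V=11.6142[hold]; j=4 S=117.0114 intr=0.0000 cont=2.4203 V=2.4203[hold]; j=5 S=139.4105 intr=0.0000 cont=0.0000 V=0.0000[hold]; j=6 S=166.0973 intr=0.0000 cont=0.0000 V=0.0000[hold]; j=7 S=197.8927 intr=0.0000 cont=0.0000 V=0.0000[hold]  S*(7)=82.4317
k=6: j=0 S=63.3860 intr=45.4440 cont=44.6665 V=45.4440[EX]; j=1 S=75.5198 intr=33.3102 cont=32.5328 V=33.3102[EX]; j=2 S=89.9762 intr=18.8538 cont=18.5894 V=18.8538[EX]; j=3 S=107.2000 intr=1.6300 cont=6.7923 V=6.7923[hold]; j=4 S=127.7209 intr=0.0000 cont=1.1555 V=1.1555[hold]; j=5 S=152.1700 intr=0.0000 cont=0.0000 V=0.0000[hold]; j=6 S=181.2993 intr=0.0000 cont=0.0000 V=0.0000[hold]  S*(6)=89.9762
k=5: j=0 S=69.1874 intr=39.6426 cont=38.8651 V=39.6426[EX]; j=1 S=82.4317 intr=26.3983 cont=25.6209 V=26.3983[EX]; j=2 S=98.2112 intr=10.6188 cont=12.5021 V=12.5021[hold]; j=3 S=117.0114 intr=0.0000 cont=3.8383 V=3.8383[hold]; j=4 S=139.4105 intr=0.0000 cont=0.5516 V=0.5516[hold]; j=5 S=166.0973 intr=0.0000 cont=0.0000 V=0.0000[hold]  S*(5)=82.4317
k=4: j=0 S=75.5198 intr=33.3102 cont=32.5328 V=33.3102[EX]; j=1 S=89.9762 intr=18.8538 cont=19.0471 V=19.0471[hold]; j=2 S=107.2000 intr=1.6300 cont=7.9472 V=7.9472[hold]; j=3 S=127.7209 intr=0.0000 cont=2.1168 V=2.1168[hold]; j=4 S=152.1700 intr=0.0000 cont=0.2634 V=0.2634[hold]  S*(4)=75.5198
k=3: j=0 S=82.4317 intr=26.3983 cont=25.7205 V=26.3983[EX]; j=1 S=98.2112 intr=10.6188 cont=13.1897 V=13.1897[hold]; j=2 S=117.0114 intr=0.0000 cont=4.8852 V=4.8852[hold]; j=3 S=139.4105 intr=0.0000 cont=1.1464 V=1.1464[hold]  S*(3)=82.4317
k=2: j=0 S=89.9762 intr=18.8538 cont=19.4015 V=19.4015[hold]; j=1 S=107.2000 intr=1.6300 cont=8.8150 V=8.8150[hold]; j=2 S=127.7209 intr=0.0000 cont=2.9232 V=2.9232[hold]  S*(2)=-
k=1: j=0 S=98.2112 intr=10.6188 cont=13.8062 V=13.8062[hold]; j=1 S=117.0114 intr=0.0000 cont=5.7151 V=5.7151[hold]  S*(1)=-
k=0: j=0 S=107.2000 intr=1.6300 cont=9.5371 V=9.5371[hold]  S*(0)=-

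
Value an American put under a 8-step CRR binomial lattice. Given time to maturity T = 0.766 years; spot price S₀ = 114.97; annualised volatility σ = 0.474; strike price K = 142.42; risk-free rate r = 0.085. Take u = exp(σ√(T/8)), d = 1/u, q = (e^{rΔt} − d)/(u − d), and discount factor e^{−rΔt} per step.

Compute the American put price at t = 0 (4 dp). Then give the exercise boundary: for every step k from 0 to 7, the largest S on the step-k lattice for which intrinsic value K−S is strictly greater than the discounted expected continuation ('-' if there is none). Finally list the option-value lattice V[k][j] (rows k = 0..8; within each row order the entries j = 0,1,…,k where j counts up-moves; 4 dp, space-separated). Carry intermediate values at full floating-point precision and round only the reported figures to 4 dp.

price = 33.3412
boundary = - - 85.7406 74.0436 85.7406 99.2855 85.7406 99.2855
tree:
33.3412
44.1726 22.6745
56.6794 31.9503 13.4420
68.3764 43.4384 20.5801 6.2704
78.4776 56.6794 30.4433 10.7042 1.7813
87.2008 68.3764 43.1345 17.8015 3.5293 0.0000
94.7340 78.4776 56.6794 28.5204 6.9927 0.0000 0.0000
101.2395 87.2008 68.3764 43.1345 13.8546 0.0000 0.0000 0.0000
106.8574 94.7340 78.4776 56.6794 27.4500 0.0000 0.0000 0.0000 0.0000

Δt=0.09575  u=1.15797  d=0.86358  q=0.49116  discount=0.99189
step 8 (expiry): payoffs max(K−S,0) = 106.8574 94.7340 78.4776 56.6794 27.4500 0.0000 0.0000 0.0000 0.0000
step 7: (k=7,j=0): S=41.1805, (K−S)⁺=101.2395, hold=100.0850 ⇒ V=101.2395 exercise | (k=7,j=1): S=55.2192, (K−S)⁺=87.2008, hold=86.0464 ⇒ V=87.2008 exercise | (k=7,j=2): S=74.0436, (K−S)⁺=68.3764, hold=67.2219 ⇒ V=68.3764 exercise | (k=7,j=3): S=99.2855, (K−S)⁺=43.1345, hold=41.9801 ⇒ V=43.1345 exercise | (k=7,j=4): S=133.1323, (K−S)⁺=9.2877, hold=13.8546 ⇒ V=13.8546 continue | (k=7,j=5): S=178.5177, (K−S)⁺=0.0000, hold=0.0000 ⇒ V=0.0000 continue | (k=7,j=6): S=239.3752, (K−S)⁺=0.0000, hold=0.0000 ⇒ V=0.0000 continue | (k=7,j=7): S=320.9792, (K−S)⁺=0.0000, hold=0.0000 ⇒ V=0.0000 continue  boundary S*=99.2855
step 6: (k=6,j=0): S=47.6860, (K−S)⁺=94.7340, hold=93.5796 ⇒ V=94.7340 exercise | (k=6,j=1): S=63.9424, (K−S)⁺=78.4776, hold=77.3232 ⇒ V=78.4776 exercise | (k=6,j=2): S=85.7406, (K−S)⁺=56.6794, hold=55.5249 ⇒ V=56.6794 exercise | (k=6,j=3): S=114.9700, (K−S)⁺=27.4500, hold=28.5204 ⇒ V=28.5204 continue | (k=6,j=4): S=154.1638, (K−S)⁺=0.0000, hold=6.9927 ⇒ V=6.9927 continue | (k=6,j=5): S=206.7189, (K−S)⁺=0.0000, hold=0.0000 ⇒ V=0.0000 continue | (k=6,j=6): S=277.1903, (K−S)⁺=0.0000, hold=0.0000 ⇒ V=0.0000 continue  boundary S*=85.7406
step 5: (k=5,j=0): S=55.2192, (K−S)⁺=87.2008, hold=86.0464 ⇒ V=87.2008 exercise | (k=5,j=1): S=74.0436, (K−S)⁺=68.3764, hold=67.2219 ⇒ V=68.3764 exercise | (k=5,j=2): S=99.2855, (K−S)⁺=43.1345, hold=42.5016 ⇒ V=43.1345 exercise | (k=5,j=3): S=133.1323, (K−S)⁺=9.2877, hold=17.8015 ⇒ V=17.8015 continue | (k=5,j=4): S=178.5177, (K−S)⁺=0.0000, hold=3.5293 ⇒ V=3.5293 continue | (k=5,j=5): S=239.3752, (K−S)⁺=0.0000, hold=0.0000 ⇒ V=0.0000 continue  boundary S*=99.2855
step 4: (k=4,j=0): S=63.9424, (K−S)⁺=78.4776, hold=77.3232 ⇒ V=78.4776 exercise | (k=4,j=1): S=85.7406, (K−S)⁺=56.6794, hold=55.5249 ⇒ V=56.6794 exercise | (k=4,j=2): S=114.9700, (K−S)⁺=27.4500, hold=30.4433 ⇒ V=30.4433 continue | (k=4,j=3): S=154.1638, (K−S)⁺=0.0000, hold=10.7042 ⇒ V=10.7042 continue | (k=4,j=4): S=206.7189, (K−S)⁺=0.0000, hold=1.7813 ⇒ V=1.7813 continue  boundary S*=85.7406
step 3: (k=3,j=0): S=74.0436, (K−S)⁺=68.3764, hold=67.2219 ⇒ V=68.3764 exercise | (k=3,j=1): S=99.2855, (K−S)⁺=43.1345, hold=43.4384 ⇒ V=43.4384 continue | (k=3,j=2): S=133.1323, (K−S)⁺=9.2877, hold=20.5801 ⇒ V=20.5801 continue | (k=3,j=3): S=178.5177, (K−S)⁺=0.0000, hold=6.2704 ⇒ V=6.2704 continue  boundary S*=74.0436
step 2: (k=2,j=0): S=85.7406, (K−S)⁺=56.6794, hold=55.6730 ⇒ V=56.6794 exercise | (k=2,j=1): S=114.9700, (K−S)⁺=27.4500, hold=31.9503 ⇒ V=31.9503 continue | (k=2,j=2): S=154.1638, (K−S)⁺=0.0000, hold=13.4420 ⇒ V=13.4420 continue  boundary S*=85.7406
step 1: (k=1,j=0): S=99.2855, (K−S)⁺=43.1345, hold=44.1726 ⇒ V=44.1726 continue | (k=1,j=1): S=133.1323, (K−S)⁺=9.2877, hold=22.6745 ⇒ V=22.6745 continue  boundary S*=-
step 0: (k=0,j=0): S=114.9700, (K−S)⁺=27.4500, hold=33.3412 ⇒ V=33.3412 continue  boundary S*=-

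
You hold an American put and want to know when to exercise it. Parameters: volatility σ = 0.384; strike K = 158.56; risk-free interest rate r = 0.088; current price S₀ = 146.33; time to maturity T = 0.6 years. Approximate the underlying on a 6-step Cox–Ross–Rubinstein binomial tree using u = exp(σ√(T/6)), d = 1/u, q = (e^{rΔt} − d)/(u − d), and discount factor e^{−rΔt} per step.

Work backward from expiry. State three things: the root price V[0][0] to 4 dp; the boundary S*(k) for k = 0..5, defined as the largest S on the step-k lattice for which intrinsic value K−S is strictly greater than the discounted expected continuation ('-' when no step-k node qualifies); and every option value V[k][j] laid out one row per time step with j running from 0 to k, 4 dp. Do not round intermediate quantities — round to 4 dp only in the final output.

Δt=0.10000, u=1.12911, d=0.88565, q=0.50598, disc=e^(-rΔt)=0.99124
k=6 terminal: V=max(K-S,0) → 87.9427 68.5304 43.7818 12.2300 0.0000 0.0000 0.0000
k=5: j=0 S=79.7349 intr=78.8251 cont=77.4359 V=78.8251[EX]; j=1 S=101.6535 intr=56.9065 cont=55.5173 V=56.9065[EX]; j=2 S=129.5974 intr=28.9626 cont=27.5734 V=28.9626[EX]; j=3 S=165.2230 intr=0.0000 cont=5.9889 V=5.9889[hold]; j=4 S=210.6417 intr=0.0000 cont=0.0000 V=0.0000[hold]; j=5 S=268.5458 intr=0.0000 cont=0.0000 V=0.0000[hold]  S*(5)=129.5974
k=4: j=0 S=90.0296 intr=68.5304 cont=67.1412 V=68.5304[EX]; j=1 S=114.7782 intr=43.7818 cont=42.3926 V=43.7818[EX]; j=2 S=146.3300 intr=12.2300 cont=17.1863 V=17.1863[hold]; j=3 S=186.5552 intr=0.0000 cont=2.9327 V=2.9327[hold]; j=4 S=237.8381 intr=0.0000 cont=0.0000 V=0.0000[hold]  S*(4)=114.7782
k=3: j=0 S=101.6535 intr=56.9065 cont=55.5173 V=56.9065[EX]; j=1 S=129.5974 intr=28.9626 cont=30.0592 V=30.0592[hold]; j=2 S=165.2230 intr=0.0000 cont=9.8868 V=9.8868[hold]; j=3 S=210.6417 intr=0.0000 cont=1.4361 V=1.4361[hold]  S*(3)=101.6535
k=2: j=0 S=114.7782 intr=43.7818 cont=42.9426 V=43.7818[EX]; j=1 S=146.3300 intr=12.2300 cont=19.6784 V=19.6784[hold]; j=2 S=186.5552 intr=0.0000 cont=5.5617 V=5.5617[hold]  S*(2)=114.7782
k=1: j=0 S=129.5974 intr=28.9626 cont=31.3091 V=31.3091[hold]; j=1 S=165.2230 intr=0.0000 cont=12.4257 V=12.4257[hold]  S*(1)=-
k=0: j=0 S=146.3300 intr=12.2300 cont=21.5638 V=21.5638[hold]  S*(0)=-

price = 21.5638
boundary = - - 114.7782 101.6535 114.7782 129.5974
tree:
21.5638
31.3091 12.4257
43.7818 19.6784 5.5617
56.9065 30.0592 9.8868 1.4361
68.5304 43.7818 17.1863 2.9327 0.0000
78.8251 56.9065 28.9626 5.9889 0.0000 0.0000
87.9427 68.5304 43.7818 12.2300 0.0000 0.0000 0.0000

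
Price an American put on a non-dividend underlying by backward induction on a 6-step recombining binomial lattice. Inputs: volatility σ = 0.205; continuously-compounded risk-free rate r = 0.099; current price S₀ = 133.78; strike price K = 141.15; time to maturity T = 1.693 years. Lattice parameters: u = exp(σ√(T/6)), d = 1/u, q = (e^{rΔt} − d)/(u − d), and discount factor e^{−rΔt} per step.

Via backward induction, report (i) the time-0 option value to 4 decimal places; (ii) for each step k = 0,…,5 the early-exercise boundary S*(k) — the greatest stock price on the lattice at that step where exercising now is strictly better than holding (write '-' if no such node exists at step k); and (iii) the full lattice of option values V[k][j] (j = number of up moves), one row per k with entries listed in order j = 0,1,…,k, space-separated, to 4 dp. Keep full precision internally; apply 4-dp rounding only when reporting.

price = 11.3019
boundary = - 119.9772 107.5986 119.9772 107.5986 119.9772
tree:
11.3019
21.1728 5.3240
33.5514 10.7906 1.9695
44.6529 21.1728 4.4517 0.4253
54.6090 33.5514 9.8509 1.1006 0.0000
63.5379 44.6529 21.1728 2.8480 0.0000 0.0000
71.5456 54.6090 33.5514 7.3700 0.0000 0.0000 0.0000

Δt=0.28217, u=1.11504, d=0.89682, q=0.60262, disc=e^(-rΔt)=0.97245
k=6 terminal: V=max(K-S,0) → 71.5456 54.6090 33.5514 7.3700 0.0000 0.0000 0.0000
k=5: j=0 S=77.6121 intr=63.5379 cont=59.6495 V=63.5379[EX]; j=1 S=96.4971 intr=44.6529 cont=40.7645 V=44.6529[EX]; j=2 S=119.9772 intr=21.1728 cont=17.2844 V=21.1728[EX]; j=3 S=149.1707 intr=0.0000 cont=2.8480 V=2.8480[hold]; j=4 S=185.4677 intr=0.0000 cont=0.0000 V=0.0000[hold]; j=5 S=230.5967 intr=0.0000 cont=0.0000 V=0.0000[hold]  S*(5)=119.9772
k=4: j=0 S=86.5410 intr=54.6090 cont=50.7206 V=54.6090[EX]; j=1 S=107.5986 intr=33.5514 cont=29.6630 V=33.5514[EX]; j=2 S=133.7800 intr=7.3700 cont=9.8509 V=9.8509[hold]; j=3 S=166.3320 intr=0.0000 cont=1.1006 V=1.1006[hold]; j=4 S=206.8048 intr=0.0000 cont=0.0000 V=0.0000[hold]  S*(4)=107.5986
k=3: j=0 S=96.4971 intr=44.6529 cont=40.7645 V=44.6529[EX]; j=1 S=119.9772 intr=21.1728 cont=18.7382 V=21.1728[EX]; j=2 S=149.1707 intr=0.0000 cont=4.4517 V=4.4517[hold]; j=3 S=185.4677 intr=0.0000 cont=0.4253 V=0.4253[hold]  S*(3)=119.9772
k=2: j=0 S=107.5986 intr=33.5514 cont=29.6630 V=33.5514[EX]; j=1 S=133.7800 intr=7.3700 cont=10.7906 V=10.7906[hold]; j=2 S=166.3320 intr=0.0000 cont=1.9695 V=1.9695[hold]  S*(2)=107.5986
k=1: j=0 S=119.9772 intr=21.1728 cont=19.2889 V=21.1728[EX]; j=1 S=149.1707 intr=0.0000 cont=5.3240 V=5.3240[hold]  S*(1)=119.9772
k=0: j=0 S=133.7800 intr=7.3700 cont=11.3019 V=11.3019[hold]  S*(0)=-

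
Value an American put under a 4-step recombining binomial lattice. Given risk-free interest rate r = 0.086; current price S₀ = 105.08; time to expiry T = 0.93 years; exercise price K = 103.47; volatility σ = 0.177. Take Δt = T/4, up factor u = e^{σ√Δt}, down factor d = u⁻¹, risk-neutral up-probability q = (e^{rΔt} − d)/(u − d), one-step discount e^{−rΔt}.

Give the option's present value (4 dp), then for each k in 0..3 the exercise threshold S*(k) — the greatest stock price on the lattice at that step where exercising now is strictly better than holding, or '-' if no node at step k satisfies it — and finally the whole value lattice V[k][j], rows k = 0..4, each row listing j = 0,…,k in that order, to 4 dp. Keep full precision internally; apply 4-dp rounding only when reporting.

price = 3.5999
boundary = - - 88.5909 96.4839
tree:
3.5999
7.4948 1.0909
14.8791 2.7607 0.0000
22.1263 6.9861 0.0000 0.0000
28.7807 14.8791 0.0000 0.0000 0.0000

Δt=0.23250, u=1.08909, d=0.91819, q=0.59685, disc=e^(-rΔt)=0.98020
k=4 terminal: V=max(K-S,0) → 28.7807 14.8791 0.0000 0.0000 0.0000
k=3: j=0 S=81.3437 intr=22.1263 cont=20.0780 V=22.1263[EX]; j=1 S=96.4839 intr=6.9861 cont=5.8797 V=6.9861[EX]; j=2 S=114.4420 intr=0.0000 cont=0.0000 V=0.0000[hold]; j=3 S=135.7427 intr=0.0000 cont=0.0000 V=0.0000[hold]  S*(3)=96.4839
k=2: j=0 S=88.5909 intr=14.8791 cont=12.8307 V=14.8791[EX]; j=1 S=105.0800 intr=0.0000 cont=2.7607 V=2.7607[hold]; j=2 S=124.6381 intr=0.0000 cont=0.0000 V=0.0000[hold]  S*(2)=88.5909
k=1: j=0 S=96.4839 intr=6.9861 cont=7.4948 V=7.4948[hold]; j=1 S=114.4420 intr=0.0000 cont=1.0909 V=1.0909[hold]  S*(1)=-
k=0: j=0 S=105.0800 intr=0.0000 cont=3.5999 V=3.5999[hold]  S*(0)=-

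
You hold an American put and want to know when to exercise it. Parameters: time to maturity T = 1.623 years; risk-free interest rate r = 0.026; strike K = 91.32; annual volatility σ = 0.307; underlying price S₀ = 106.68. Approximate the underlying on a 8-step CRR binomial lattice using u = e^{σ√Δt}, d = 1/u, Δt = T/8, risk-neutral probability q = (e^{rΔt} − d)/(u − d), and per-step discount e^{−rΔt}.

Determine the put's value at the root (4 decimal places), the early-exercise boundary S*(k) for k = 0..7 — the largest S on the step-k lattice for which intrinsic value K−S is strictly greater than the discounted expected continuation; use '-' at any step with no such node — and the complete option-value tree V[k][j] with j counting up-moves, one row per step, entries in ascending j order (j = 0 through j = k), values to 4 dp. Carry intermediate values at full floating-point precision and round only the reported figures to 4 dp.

Δt=0.20287, u=1.14829, d=0.87086, q=0.48455, disc=e^(-rΔt)=0.99474
k=8 terminal: V=max(K-S,0) → 56.0296 44.7868 29.9622 10.4148 0.0000 0.0000 0.0000 0.0000 0.0000
k=7: j=0 S=40.5238 intr=50.7962 cont=50.3158 V=50.7962[EX]; j=1 S=53.4338 intr=37.8862 cont=37.4057 V=37.8862[EX]; j=2 S=70.4568 intr=20.8632 cont=20.3828 V=20.8632[EX]; j=3 S=92.9030 intr=0.0000 cont=5.3401 V=5.3401[hold]; j=4 S=122.5001 intr=0.0000 cont=0.0000 V=0.0000[hold]; j=5 S=161.5262 intr=0.0000 cont=0.0000 V=0.0000[hold]; j=6 S=212.9853 intr=0.0000 cont=0.0000 V=0.0000[hold]; j=7 S=280.8382 intr=0.0000 cont=0.0000 V=0.0000[hold]  S*(7)=70.4568
k=6: j=0 S=46.5332 intr=44.7868 cont=44.3064 V=44.7868[EX]; j=1 S=61.3578 intr=29.9622 cont=29.4818 V=29.9622[EX]; j=2 S=80.9052 intr=10.4148 cont=13.2713 V=13.2713[hold]; j=3 S=106.6800 intr=0.0000 cont=2.7381 V=2.7381[hold]; j=4 S=140.6662 intr=0.0000 cont=0.0000 V=0.0000[hold]; j=5 S=185.4796 intr=0.0000 cont=0.0000 V=0.0000[hold]; j=6 S=244.5698 intr=0.0000 cont=0.0000 V=0.0000[hold]  S*(6)=61.3578
k=5: j=0 S=53.4338 intr=37.8862 cont=37.4057 V=37.8862[EX]; j=1 S=70.4568 intr=20.8632 cont=21.7596 V=21.7596[hold]; j=2 S=92.9030 intr=0.0000 cont=8.1245 V=8.1245[hold]; j=3 S=122.5001 intr=0.0000 cont=1.4039 V=1.4039[hold]; j=4 S=161.5262 intr=0.0000 cont=0.0000 V=0.0000[hold]; j=5 S=212.9853 intr=0.0000 cont=0.0000 V=0.0000[hold]  S*(5)=53.4338
k=4: j=0 S=61.3578 intr=29.9622 cont=29.9138 V=29.9622[EX]; j=1 S=80.9052 intr=10.4148 cont=15.0730 V=15.0730[hold]; j=2 S=106.6800 intr=0.0000 cont=4.8424 V=4.8424[hold]; j=3 S=140.6662 intr=0.0000 cont=0.7198 V=0.7198[hold]; j=4 S=185.4796 intr=0.0000 cont=0.0000 V=0.0000[hold]  S*(4)=61.3578
k=3: j=0 S=70.4568 intr=20.8632 cont=22.6280 V=22.6280[hold]; j=1 S=92.9030 intr=0.0000 cont=10.0626 V=10.0626[hold]; j=2 S=122.5001 intr=0.0000 cont=2.8299 V=2.8299[hold]; j=3 S=161.5262 intr=0.0000 cont=0.3691 V=0.3691[hold]  S*(3)=-
k=2: j=0 S=80.9052 intr=10.4148 cont=16.4524 V=16.4524[hold]; j=1 S=106.6800 intr=0.0000 cont=6.5235 V=6.5235[hold]; j=2 S=140.6662 intr=0.0000 cont=1.6289 V=1.6289[hold]  S*(2)=-
k=1: j=0 S=92.9030 intr=0.0000 cont=11.5801 V=11.5801[hold]; j=1 S=122.5001 intr=0.0000 cont=4.1300 V=4.1300[hold]  S*(1)=-
k=0: j=0 S=106.6800 intr=0.0000 cont=7.9283 V=7.9283[hold]  S*(0)=-

price = 7.9283
boundary = - - - - 61.3578 53.4338 61.3578 70.4568
tree:
7.9283
11.5801 4.1300
16.4524 6.5235 1.6289
22.6280 10.0626 2.8299 0.3691
29.9622 15.0730 4.8424 0.7198 0.0000
37.8862 21.7596 8.1245 1.4039 0.0000 0.0000
44.7868 29.9622 13.2713 2.7381 0.0000 0.0000 0.0000
50.7962 37.8862 20.8632 5.3401 0.0000 0.0000 0.0000 0.0000
56.0296 44.7868 29.9622 10.4148 0.0000 0.0000 0.0000 0.0000 0.0000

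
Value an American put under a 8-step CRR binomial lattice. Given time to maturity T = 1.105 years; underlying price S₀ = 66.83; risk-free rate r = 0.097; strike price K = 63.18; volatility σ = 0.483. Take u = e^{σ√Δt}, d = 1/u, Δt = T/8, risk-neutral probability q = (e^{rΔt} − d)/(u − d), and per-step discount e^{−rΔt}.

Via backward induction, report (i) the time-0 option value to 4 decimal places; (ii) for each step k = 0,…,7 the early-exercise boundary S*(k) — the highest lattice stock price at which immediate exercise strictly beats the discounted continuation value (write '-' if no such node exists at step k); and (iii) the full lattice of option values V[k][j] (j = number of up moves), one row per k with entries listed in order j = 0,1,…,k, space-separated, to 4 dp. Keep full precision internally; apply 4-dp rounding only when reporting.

Δt=0.13812  u=1.19663  d=0.83568  q=0.49261  discount=0.98669
step 8 (expiry): payoffs max(K−S,0) = 47.2836 40.4177 30.5862 16.5084 0.0000 0.0000 0.0000 0.0000 0.0000
step 7: (k=7,j=0): S=19.0220, (K−S)⁺=44.1580, hold=43.3171 ⇒ V=44.1580 exercise | (k=7,j=1): S=27.2380, (K−S)⁺=35.9420, hold=35.1011 ⇒ V=35.9420 exercise | (k=7,j=2): S=39.0026, (K−S)⁺=24.1774, hold=23.3365 ⇒ V=24.1774 exercise | (k=7,j=3): S=55.8486, (K−S)⁺=7.3314, hold=8.2647 ⇒ V=8.2647 continue | (k=7,j=4): S=79.9707, (K−S)⁺=0.0000, hold=0.0000 ⇒ V=0.0000 continue | (k=7,j=5): S=114.5115, (K−S)⁺=0.0000, hold=0.0000 ⇒ V=0.0000 continue | (k=7,j=6): S=163.9712, (K−S)⁺=0.0000, hold=0.0000 ⇒ V=0.0000 continue | (k=7,j=7): S=234.7935, (K−S)⁺=0.0000, hold=0.0000 ⇒ V=0.0000 continue  boundary S*=39.0026
step 6: (k=6,j=0): S=22.7623, (K−S)⁺=40.4177, hold=39.5769 ⇒ V=40.4177 exercise | (k=6,j=1): S=32.5938, (K−S)⁺=30.5862, hold=29.7454 ⇒ V=30.5862 exercise | (k=6,j=2): S=46.6716, (K−S)⁺=16.5084, hold=16.1211 ⇒ V=16.5084 exercise | (k=6,j=3): S=66.8300, (K−S)⁺=0.0000, hold=4.1376 ⇒ V=4.1376 continue | (k=6,j=4): S=95.6952, (K−S)⁺=0.0000, hold=0.0000 ⇒ V=0.0000 continue | (k=6,j=5): S=137.0277, (K−S)⁺=0.0000, hold=0.0000 ⇒ V=0.0000 continue | (k=6,j=6): S=196.2126, (K−S)⁺=0.0000, hold=0.0000 ⇒ V=0.0000 continue  boundary S*=46.6716
step 5: (k=5,j=0): S=27.2380, (K−S)⁺=35.9420, hold=35.1011 ⇒ V=35.9420 exercise | (k=5,j=1): S=39.0026, (K−S)⁺=24.1774, hold=23.3365 ⇒ V=24.1774 exercise | (k=5,j=2): S=55.8486, (K−S)⁺=7.3314, hold=10.2758 ⇒ V=10.2758 continue | (k=5,j=3): S=79.9707, (K−S)⁺=0.0000, hold=2.0714 ⇒ V=2.0714 continue | (k=5,j=4): S=114.5115, (K−S)⁺=0.0000, hold=0.0000 ⇒ V=0.0000 continue | (k=5,j=5): S=163.9712, (K−S)⁺=0.0000, hold=0.0000 ⇒ V=0.0000 continue  boundary S*=39.0026
step 4: (k=4,j=0): S=32.5938, (K−S)⁺=30.5862, hold=29.7454 ⇒ V=30.5862 exercise | (k=4,j=1): S=46.6716, (K−S)⁺=16.5084, hold=17.0986 ⇒ V=17.0986 continue | (k=4,j=2): S=66.8300, (K−S)⁺=0.0000, hold=6.1512 ⇒ V=6.1512 continue | (k=4,j=3): S=95.6952, (K−S)⁺=0.0000, hold=1.0370 ⇒ V=1.0370 continue | (k=4,j=4): S=137.0277, (K−S)⁺=0.0000, hold=0.0000 ⇒ V=0.0000 continue  boundary S*=32.5938
step 3: (k=3,j=0): S=39.0026, (K−S)⁺=24.1774, hold=23.6234 ⇒ V=24.1774 exercise | (k=3,j=1): S=55.8486, (K−S)⁺=7.3314, hold=11.5500 ⇒ V=11.5500 continue | (k=3,j=2): S=79.9707, (K−S)⁺=0.0000, hold=3.5836 ⇒ V=3.5836 continue | (k=3,j=3): S=114.5115, (K−S)⁺=0.0000, hold=0.5192 ⇒ V=0.5192 continue  boundary S*=39.0026
step 2: (k=2,j=0): S=46.6716, (K−S)⁺=16.5084, hold=17.7180 ⇒ V=17.7180 continue | (k=2,j=1): S=66.8300, (K−S)⁺=0.0000, hold=7.5242 ⇒ V=7.5242 continue | (k=2,j=2): S=95.6952, (K−S)⁺=0.0000, hold=2.0464 ⇒ V=2.0464 continue  boundary S*=-
step 1: (k=1,j=0): S=55.8486, (K−S)⁺=7.3314, hold=12.5274 ⇒ V=12.5274 continue | (k=1,j=1): S=79.9707, (K−S)⁺=0.0000, hold=4.7615 ⇒ V=4.7615 continue  boundary S*=-
step 0: (k=0,j=0): S=66.8300, (K−S)⁺=0.0000, hold=8.5860 ⇒ V=8.5860 continue  boundary S*=-

price = 8.5860
boundary = - - - 39.0026 32.5938 39.0026 46.6716 39.0026
tree:
8.5860
12.5274 4.7615
17.7180 7.5242 2.0464
24.1774 11.5500 3.5836 0.5192
30.5862 17.0986 6.1512 1.0370 0.0000
35.9420 24.1774 10.2758 2.0714 0.0000 0.0000
40.4177 30.5862 16.5084 4.1376 0.0000 0.0000 0.0000
44.1580 35.9420 24.1774 8.2647 0.0000 0.0000 0.0000 0.0000
47.2836 40.4177 30.5862 16.5084 0.0000 0.0000 0.0000 0.0000 0.0000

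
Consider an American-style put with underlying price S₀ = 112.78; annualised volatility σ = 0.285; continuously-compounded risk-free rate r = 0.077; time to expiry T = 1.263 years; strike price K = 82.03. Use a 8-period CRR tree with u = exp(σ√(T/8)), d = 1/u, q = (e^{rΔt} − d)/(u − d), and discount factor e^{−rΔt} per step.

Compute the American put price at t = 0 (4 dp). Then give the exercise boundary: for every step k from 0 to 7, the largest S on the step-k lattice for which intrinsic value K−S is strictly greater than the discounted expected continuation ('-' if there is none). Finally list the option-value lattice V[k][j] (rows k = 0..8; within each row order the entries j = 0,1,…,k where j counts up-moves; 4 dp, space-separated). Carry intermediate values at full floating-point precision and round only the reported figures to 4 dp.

price = 1.4929
boundary = - - - - - 64.0226 57.1681 64.0226
tree:
1.4929
2.5961 0.5319
4.4163 1.0136 0.1095
7.3139 1.9039 0.2336 0.0000
11.7167 3.5102 0.4984 0.0000 0.0000
18.0074 6.3117 1.0634 0.0000 0.0000 0.0000
24.8619 10.9534 2.2691 0.0000 0.0000 0.0000 0.0000
30.9825 18.0074 4.8417 0.0000 0.0000 0.0000 0.0000 0.0000
36.4479 24.8619 10.3310 0.0000 0.0000 0.0000 0.0000 0.0000 0.0000

params: Δt=0.15787 u=1.11990 d=0.89294 q=0.52561 e^(-rΔt)=0.98792
t_8 payoffs: 36.4479 24.8619 10.3310 0.0000 0.0000 0.0000 0.0000 0.0000 0.0000
t_7: node(7,0) S=51.0475 payoff=30.9825 vs cont=29.9914 → 30.9825 [stop]  node(7,1) S=64.0226 payoff=18.0074 vs cont=17.0162 → 18.0074 [stop]  node(7,2) S=80.2958 payoff=1.7342 vs cont=4.8417 → 4.8417 [wait]  node(7,3) S=100.7053 payoff=0.0000 vs cont=0.0000 → 0.0000 [wait]  node(7,4) S=126.3025 payoff=0.0000 vs cont=0.0000 → 0.0000 [wait]  node(7,5) S=158.4058 payoff=0.0000 vs cont=0.0000 → 0.0000 [wait]  node(7,6) S=198.6692 payoff=0.0000 vs cont=0.0000 → 0.0000 [wait]  node(7,7) S=249.1667 payoff=0.0000 vs cont=0.0000 → 0.0000 [wait]  ⇒ S*(7)=64.0226
t_6: node(6,0) S=57.1681 payoff=24.8619 vs cont=23.8707 → 24.8619 [stop]  node(6,1) S=71.6990 payoff=10.3310 vs cont=10.9534 → 10.9534 [wait]  node(6,2) S=89.9234 payoff=0.0000 vs cont=2.2691 → 2.2691 [wait]  node(6,3) S=112.7800 payoff=0.0000 vs cont=0.0000 → 0.0000 [wait]  node(6,4) S=141.4463 payoff=0.0000 vs cont=0.0000 → 0.0000 [wait]  node(6,5) S=177.3989 payoff=0.0000 vs cont=0.0000 → 0.0000 [wait]  node(6,6) S=222.4899 payoff=0.0000 vs cont=0.0000 → 0.0000 [wait]  ⇒ S*(6)=57.1681
t_5: node(5,0) S=64.0226 payoff=18.0074 vs cont=17.3394 → 18.0074 [stop]  node(5,1) S=80.2958 payoff=1.7342 vs cont=6.3117 → 6.3117 [wait]  node(5,2) S=100.7053 payoff=0.0000 vs cont=1.0634 → 1.0634 [wait]  node(5,3) S=126.3025 payoff=0.0000 vs cont=0.0000 → 0.0000 [wait]  node(5,4) S=158.4058 payoff=0.0000 vs cont=0.0000 → 0.0000 [wait]  node(5,5) S=198.6692 payoff=0.0000 vs cont=0.0000 → 0.0000 [wait]  ⇒ S*(5)=64.0226
t_4: node(4,0) S=71.6990 payoff=10.3310 vs cont=11.7167 → 11.7167 [wait]  node(4,1) S=89.9234 payoff=0.0000 vs cont=3.5102 → 3.5102 [wait]  node(4,2) S=112.7800 payoff=0.0000 vs cont=0.4984 → 0.4984 [wait]  node(4,3) S=141.4463 payoff=0.0000 vs cont=0.0000 → 0.0000 [wait]  node(4,4) S=177.3989 payoff=0.0000 vs cont=0.0000 → 0.0000 [wait]  ⇒ S*(4)=-
t_3: node(3,0) S=80.2958 payoff=1.7342 vs cont=7.3139 → 7.3139 [wait]  node(3,1) S=100.7053 payoff=0.0000 vs cont=1.9039 → 1.9039 [wait]  node(3,2) S=126.3025 payoff=0.0000 vs cont=0.2336 → 0.2336 [wait]  node(3,3) S=158.4058 payoff=0.0000 vs cont=0.0000 → 0.0000 [wait]  ⇒ S*(3)=-
t_2: node(2,0) S=89.9234 payoff=0.0000 vs cont=4.4163 → 4.4163 [wait]  node(2,1) S=112.7800 payoff=0.0000 vs cont=1.0136 → 1.0136 [wait]  node(2,2) S=141.4463 payoff=0.0000 vs cont=0.1095 → 0.1095 [wait]  ⇒ S*(2)=-
t_1: node(1,0) S=100.7053 payoff=0.0000 vs cont=2.5961 → 2.5961 [wait]  node(1,1) S=126.3025 payoff=0.0000 vs cont=0.5319 → 0.5319 [wait]  ⇒ S*(1)=-
t_0: node(0,0) S=112.7800 payoff=0.0000 vs cont=1.4929 → 1.4929 [wait]  ⇒ S*(0)=-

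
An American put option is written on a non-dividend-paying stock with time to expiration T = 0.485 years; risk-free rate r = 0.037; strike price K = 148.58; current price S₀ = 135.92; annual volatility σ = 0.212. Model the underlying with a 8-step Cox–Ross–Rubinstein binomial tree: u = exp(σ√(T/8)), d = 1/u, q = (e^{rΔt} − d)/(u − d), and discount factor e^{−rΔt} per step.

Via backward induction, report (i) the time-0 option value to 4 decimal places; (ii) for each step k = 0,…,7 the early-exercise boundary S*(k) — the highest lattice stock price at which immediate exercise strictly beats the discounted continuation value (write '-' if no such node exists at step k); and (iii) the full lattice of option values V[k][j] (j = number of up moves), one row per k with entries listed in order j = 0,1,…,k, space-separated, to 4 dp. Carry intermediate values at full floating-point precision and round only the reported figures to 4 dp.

Δt=0.06062  u=1.05359  d=0.94914  q=0.50845  discount=0.99776
step 8 (expiry): payoffs max(K−S,0) = 59.0589 49.2078 38.2726 26.1342 12.6600 0.0000 0.0000 0.0000 0.0000
step 7: (k=7,j=0): S=94.3182, (K−S)⁺=54.2618, hold=53.9289 ⇒ V=54.2618 exercise | (k=7,j=1): S=104.6971, (K−S)⁺=43.8829, hold=43.5500 ⇒ V=43.8829 exercise | (k=7,j=2): S=116.2182, (K−S)⁺=32.3618, hold=32.0289 ⇒ V=32.3618 exercise | (k=7,j=3): S=129.0071, (K−S)⁺=19.5729, hold=19.2400 ⇒ V=19.5729 exercise | (k=7,j=4): S=143.2033, (K−S)⁺=5.3767, hold=6.2090 ⇒ V=6.2090 continue | (k=7,j=5): S=158.9617, (K−S)⁺=0.0000, hold=0.0000 ⇒ V=0.0000 continue | (k=7,j=6): S=176.4542, (K−S)⁺=0.0000, hold=0.0000 ⇒ V=0.0000 continue | (k=7,j=7): S=195.8716, (K−S)⁺=0.0000, hold=0.0000 ⇒ V=0.0000 continue  boundary S*=129.0071
step 6: (k=6,j=0): S=99.3722, (K−S)⁺=49.2078, hold=48.8748 ⇒ V=49.2078 exercise | (k=6,j=1): S=110.3074, (K−S)⁺=38.2726, hold=37.9397 ⇒ V=38.2726 exercise | (k=6,j=2): S=122.4458, (K−S)⁺=26.1342, hold=25.8013 ⇒ V=26.1342 exercise | (k=6,j=3): S=135.9200, (K−S)⁺=12.6600, hold=12.7494 ⇒ V=12.7494 continue | (k=6,j=4): S=150.8769, (K−S)⁺=0.0000, hold=3.0452 ⇒ V=3.0452 continue | (k=6,j=5): S=167.4797, (K−S)⁺=0.0000, hold=0.0000 ⇒ V=0.0000 continue | (k=6,j=6): S=185.9095, (K−S)⁺=0.0000, hold=0.0000 ⇒ V=0.0000 continue  boundary S*=122.4458
step 5: (k=5,j=0): S=104.6971, (K−S)⁺=43.8829, hold=43.5500 ⇒ V=43.8829 exercise | (k=5,j=1): S=116.2182, (K−S)⁺=32.3618, hold=32.0289 ⇒ V=32.3618 exercise | (k=5,j=2): S=129.0071, (K−S)⁺=19.5729, hold=19.2853 ⇒ V=19.5729 exercise | (k=5,j=3): S=143.2033, (K−S)⁺=5.3767, hold=7.7977 ⇒ V=7.7977 continue | (k=5,j=4): S=158.9617, (K−S)⁺=0.0000, hold=1.4935 ⇒ V=1.4935 continue | (k=5,j=5): S=176.4542, (K−S)⁺=0.0000, hold=0.0000 ⇒ V=0.0000 continue  boundary S*=129.0071
step 4: (k=4,j=0): S=110.3074, (K−S)⁺=38.2726, hold=37.9397 ⇒ V=38.2726 exercise | (k=4,j=1): S=122.4458, (K−S)⁺=26.1342, hold=25.8013 ⇒ V=26.1342 exercise | (k=4,j=2): S=135.9200, (K−S)⁺=12.6600, hold=13.5553 ⇒ V=13.5553 continue | (k=4,j=3): S=150.8769, (K−S)⁺=0.0000, hold=4.5820 ⇒ V=4.5820 continue | (k=4,j=4): S=167.4797, (K−S)⁺=0.0000, hold=0.7325 ⇒ V=0.7325 continue  boundary S*=122.4458
step 3: (k=3,j=0): S=116.2182, (K−S)⁺=32.3618, hold=32.0289 ⇒ V=32.3618 exercise | (k=3,j=1): S=129.0071, (K−S)⁺=19.5729, hold=19.6942 ⇒ V=19.6942 continue | (k=3,j=2): S=143.2033, (K−S)⁺=5.3767, hold=8.9727 ⇒ V=8.9727 continue | (k=3,j=3): S=158.9617, (K−S)⁺=0.0000, hold=2.6188 ⇒ V=2.6188 continue  boundary S*=116.2182
step 2: (k=2,j=0): S=122.4458, (K−S)⁺=26.1342, hold=25.8628 ⇒ V=26.1342 exercise | (k=2,j=1): S=135.9200, (K−S)⁺=12.6600, hold=14.2109 ⇒ V=14.2109 continue | (k=2,j=2): S=150.8769, (K−S)⁺=0.0000, hold=5.7292 ⇒ V=5.7292 continue  boundary S*=122.4458
step 1: (k=1,j=0): S=129.0071, (K−S)⁺=19.5729, hold=20.0268 ⇒ V=20.0268 continue | (k=1,j=1): S=143.2033, (K−S)⁺=5.3767, hold=9.8761 ⇒ V=9.8761 continue  boundary S*=-
step 0: (k=0,j=0): S=135.9200, (K−S)⁺=12.6600, hold=14.8323 ⇒ V=14.8323 continue  boundary S*=-

price = 14.8323
boundary = - - 122.4458 116.2182 122.4458 129.0071 122.4458 129.0071
tree:
14.8323
20.0268 9.8761
26.1342 14.2109 5.7292
32.3618 19.6942 8.9727 2.6188
38.2726 26.1342 13.5553 4.5820 0.7325
43.8829 32.3618 19.5729 7.7977 1.4935 0.0000
49.2078 38.2726 26.1342 12.7494 3.0452 0.0000 0.0000
54.2618 43.8829 32.3618 19.5729 6.2090 0.0000 0.0000 0.0000
59.0589 49.2078 38.2726 26.1342 12.6600 0.0000 0.0000 0.0000 0.0000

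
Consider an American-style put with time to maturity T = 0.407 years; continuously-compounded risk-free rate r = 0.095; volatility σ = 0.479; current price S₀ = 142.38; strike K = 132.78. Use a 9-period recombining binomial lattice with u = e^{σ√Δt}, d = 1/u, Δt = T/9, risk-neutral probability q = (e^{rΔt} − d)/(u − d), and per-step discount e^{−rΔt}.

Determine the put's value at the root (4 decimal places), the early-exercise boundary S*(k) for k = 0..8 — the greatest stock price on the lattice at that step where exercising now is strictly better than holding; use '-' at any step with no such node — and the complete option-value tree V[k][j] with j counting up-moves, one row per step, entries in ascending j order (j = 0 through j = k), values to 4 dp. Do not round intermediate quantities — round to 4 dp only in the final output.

price = 10.5764
boundary = - - - - 94.7320 85.5576 94.7320 104.8902 116.1376
tree:
10.5764
15.2446 5.9182
21.3740 9.1400 2.6912
29.0332 13.7661 4.5122 0.8617
38.0480 20.1125 7.4280 1.5844 0.1338
47.2224 28.3079 11.9481 2.8931 0.2664 0.0000
55.5082 38.0480 18.6429 5.2398 0.5305 0.0000 0.0000
62.9917 47.2224 27.8898 9.3957 1.0564 0.0000 0.0000 0.0000
69.7504 55.5082 38.0480 16.6424 2.1036 0.0000 0.0000 0.0000 0.0000
75.8545 62.9917 47.2224 27.8898 4.1889 0.0000 0.0000 0.0000 0.0000 0.0000

params: Δt=0.04522 u=1.10723 d=0.90315 q=0.49565 e^(-rΔt)=0.99571
t_9 payoffs: 75.8545 62.9917 47.2224 27.8898 4.1889 0.0000 0.0000 0.0000 0.0000 0.0000
t_8: node(8,0) S=63.0296 payoff=69.7504 vs cont=69.1812 → 69.7504 [stop]  node(8,1) S=77.2718 payoff=55.5082 vs cont=54.9390 → 55.5082 [stop]  node(8,2) S=94.7320 payoff=38.0480 vs cont=37.4788 → 38.0480 [stop]  node(8,3) S=116.1376 payoff=16.6424 vs cont=16.0732 → 16.6424 [stop]  node(8,4) S=142.3800 payoff=0.0000 vs cont=2.1036 → 2.1036 [wait]  node(8,5) S=174.5521 payoff=0.0000 vs cont=0.0000 → 0.0000 [wait]  node(8,6) S=213.9938 payoff=0.0000 vs cont=0.0000 → 0.0000 [wait]  node(8,7) S=262.3476 payoff=0.0000 vs cont=0.0000 → 0.0000 [wait]  node(8,8) S=321.6275 payoff=0.0000 vs cont=0.0000 → 0.0000 [wait]  ⇒ S*(8)=116.1376
t_7: node(7,0) S=69.7883 payoff=62.9917 vs cont=62.4225 → 62.9917 [stop]  node(7,1) S=85.5576 payoff=47.2224 vs cont=46.6531 → 47.2224 [stop]  node(7,2) S=104.8902 payoff=27.8898 vs cont=27.3206 → 27.8898 [stop]  node(7,3) S=128.5911 payoff=4.1889 vs cont=9.3957 → 9.3957 [wait]  node(7,4) S=157.6475 payoff=0.0000 vs cont=1.0564 → 1.0564 [wait]  node(7,5) S=193.2694 payoff=0.0000 vs cont=0.0000 → 0.0000 [wait]  node(7,6) S=236.9404 payoff=0.0000 vs cont=0.0000 → 0.0000 [wait]  node(7,7) S=290.4793 payoff=0.0000 vs cont=0.0000 → 0.0000 [wait]  ⇒ S*(7)=104.8902
t_6: node(6,0) S=77.2718 payoff=55.5082 vs cont=54.9390 → 55.5082 [stop]  node(6,1) S=94.7320 payoff=38.0480 vs cont=37.4788 → 38.0480 [stop]  node(6,2) S=116.1376 payoff=16.6424 vs cont=18.6429 → 18.6429 [wait]  node(6,3) S=142.3800 payoff=0.0000 vs cont=5.2398 → 5.2398 [wait]  node(6,4) S=174.5521 payoff=0.0000 vs cont=0.5305 → 0.5305 [wait]  node(6,5) S=213.9938 payoff=0.0000 vs cont=0.0000 → 0.0000 [wait]  node(6,6) S=262.3476 payoff=0.0000 vs cont=0.0000 → 0.0000 [wait]  ⇒ S*(6)=94.7320
t_5: node(5,0) S=85.5576 payoff=47.2224 vs cont=46.6531 → 47.2224 [stop]  node(5,1) S=104.8902 payoff=27.8898 vs cont=28.3079 → 28.3079 [wait]  node(5,2) S=128.5911 payoff=4.1889 vs cont=11.9481 → 11.9481 [wait]  node(5,3) S=157.6475 payoff=0.0000 vs cont=2.8931 → 2.8931 [wait]  node(5,4) S=193.2694 payoff=0.0000 vs cont=0.2664 → 0.2664 [wait]  node(5,5) S=236.9404 payoff=0.0000 vs cont=0.0000 → 0.0000 [wait]  ⇒ S*(5)=85.5576
t_4: node(4,0) S=94.7320 payoff=38.0480 vs cont=37.6851 → 38.0480 [stop]  node(4,1) S=116.1376 payoff=16.6424 vs cont=20.1125 → 20.1125 [wait]  node(4,2) S=142.3800 payoff=0.0000 vs cont=7.4280 → 7.4280 [wait]  node(4,3) S=174.5521 payoff=0.0000 vs cont=1.5844 → 1.5844 [wait]  node(4,4) S=213.9938 payoff=0.0000 vs cont=0.1338 → 0.1338 [wait]  ⇒ S*(4)=94.7320
t_3: node(3,0) S=104.8902 payoff=27.8898 vs cont=29.0332 → 29.0332 [wait]  node(3,1) S=128.5911 payoff=4.1889 vs cont=13.7661 → 13.7661 [wait]  node(3,2) S=157.6475 payoff=0.0000 vs cont=4.5122 → 4.5122 [wait]  node(3,3) S=193.2694 payoff=0.0000 vs cont=0.8617 → 0.8617 [wait]  ⇒ S*(3)=-
t_2: node(2,0) S=116.1376 payoff=16.6424 vs cont=21.3740 → 21.3740 [wait]  node(2,1) S=142.3800 payoff=0.0000 vs cont=9.1400 → 9.1400 [wait]  node(2,2) S=174.5521 payoff=0.0000 vs cont=2.6912 → 2.6912 [wait]  ⇒ S*(2)=-
t_1: node(1,0) S=128.5911 payoff=4.1889 vs cont=15.2446 → 15.2446 [wait]  node(1,1) S=157.6475 payoff=0.0000 vs cont=5.9182 → 5.9182 [wait]  ⇒ S*(1)=-
t_0: node(0,0) S=142.3800 payoff=0.0000 vs cont=10.5764 → 10.5764 [wait]  ⇒ S*(0)=-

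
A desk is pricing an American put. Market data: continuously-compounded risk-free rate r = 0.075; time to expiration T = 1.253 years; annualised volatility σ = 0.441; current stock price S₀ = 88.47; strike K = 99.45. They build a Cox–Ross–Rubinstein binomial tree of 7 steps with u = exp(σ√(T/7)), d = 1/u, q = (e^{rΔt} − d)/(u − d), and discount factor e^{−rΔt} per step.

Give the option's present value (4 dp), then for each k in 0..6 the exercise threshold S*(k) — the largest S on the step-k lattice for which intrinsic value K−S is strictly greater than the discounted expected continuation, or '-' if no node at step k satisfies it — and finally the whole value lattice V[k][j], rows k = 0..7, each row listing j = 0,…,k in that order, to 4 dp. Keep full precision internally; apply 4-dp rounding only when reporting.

params: Δt=0.17900 u=1.20512 d=0.82979 q=0.48950 e^(-rΔt)=0.98666
t_7 payoffs: 75.4848 64.6449 48.9020 26.0383 0.0000 0.0000 0.0000 0.0000
t_6: node(6,0) S=28.8810 payoff=70.5690 vs cont=69.2428 → 70.5690 [stop]  node(6,1) S=41.9443 payoff=57.5057 vs cont=56.1795 → 57.5057 [stop]  node(6,2) S=60.9165 payoff=38.5335 vs cont=37.2073 → 38.5335 [stop]  node(6,3) S=88.4700 payoff=10.9800 vs cont=13.1153 → 13.1153 [wait]  node(6,4) S=128.4865 payoff=0.0000 vs cont=0.0000 → 0.0000 [wait]  node(6,5) S=186.6030 payoff=0.0000 vs cont=0.0000 → 0.0000 [wait]  node(6,6) S=271.0067 payoff=0.0000 vs cont=0.0000 → 0.0000 [wait]  ⇒ S*(6)=60.9165
t_5: node(5,0) S=34.8051 payoff=64.6449 vs cont=63.3187 → 64.6449 [stop]  node(5,1) S=50.5480 payoff=48.9020 vs cont=47.5758 → 48.9020 [stop]  node(5,2) S=73.4117 payoff=26.0383 vs cont=25.7434 → 26.0383 [stop]  node(5,3) S=106.6171 payoff=0.0000 vs cont=6.6061 → 6.6061 [wait]  node(5,4) S=154.8417 payoff=0.0000 vs cont=0.0000 → 0.0000 [wait]  node(5,5) S=224.8792 payoff=0.0000 vs cont=0.0000 → 0.0000 [wait]  ⇒ S*(5)=73.4117
t_4: node(4,0) S=41.9443 payoff=57.5057 vs cont=56.1795 → 57.5057 [stop]  node(4,1) S=60.9165 payoff=38.5335 vs cont=37.2073 → 38.5335 [stop]  node(4,2) S=88.4700 payoff=10.9800 vs cont=16.3058 → 16.3058 [wait]  node(4,3) S=128.4865 payoff=0.0000 vs cont=3.3274 → 3.3274 [wait]  node(4,4) S=186.6030 payoff=0.0000 vs cont=0.0000 → 0.0000 [wait]  ⇒ S*(4)=60.9165
t_3: node(3,0) S=50.5480 payoff=48.9020 vs cont=47.5758 → 48.9020 [stop]  node(3,1) S=73.4117 payoff=26.0383 vs cont=27.2843 → 27.2843 [wait]  node(3,2) S=106.6171 payoff=0.0000 vs cont=9.8202 → 9.8202 [wait]  node(3,3) S=154.8417 payoff=0.0000 vs cont=1.6760 → 1.6760 [wait]  ⇒ S*(3)=50.5480
t_2: node(2,0) S=60.9165 payoff=38.5335 vs cont=37.8091 → 38.5335 [stop]  node(2,1) S=88.4700 payoff=10.9800 vs cont=18.4858 → 18.4858 [wait]  node(2,2) S=128.4865 payoff=0.0000 vs cont=5.7558 → 5.7558 [wait]  ⇒ S*(2)=60.9165
t_1: node(1,0) S=73.4117 payoff=26.0383 vs cont=28.3372 → 28.3372 [wait]  node(1,1) S=106.6171 payoff=0.0000 vs cont=12.0911 → 12.0911 [wait]  ⇒ S*(1)=-
t_0: node(0,0) S=88.4700 payoff=10.9800 vs cont=20.1129 → 20.1129 [wait]  ⇒ S*(0)=-

price = 20.1129
boundary = - - 60.9165 50.5480 60.9165 73.4117 60.9165
tree:
20.1129
28.3372 12.0911
38.5335 18.4858 5.7558
48.9020 27.2843 9.8202 1.6760
57.5057 38.5335 16.3058 3.3274 0.0000
64.6449 48.9020 26.0383 6.6061 0.0000 0.0000
70.5690 57.5057 38.5335 13.1153 0.0000 0.0000 0.0000
75.4848 64.6449 48.9020 26.0383 0.0000 0.0000 0.0000 0.0000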